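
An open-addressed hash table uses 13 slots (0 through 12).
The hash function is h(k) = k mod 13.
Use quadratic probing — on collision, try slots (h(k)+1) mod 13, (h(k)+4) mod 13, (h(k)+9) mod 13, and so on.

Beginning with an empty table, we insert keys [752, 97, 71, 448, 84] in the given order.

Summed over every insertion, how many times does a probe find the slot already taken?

752 hashes to 11; slot 11 is free => place at 11.
97 hashes to 6; slot 6 is free => place at 6.
71 hashes to 6; 6 taken => place at 7.
448 hashes to 6; 6,7 taken => place at 10.
84 hashes to 6; 6,7,10 taken => place at 2.
Table: [_, _, 84, _, _, _, 97, 71, _, _, 448, 752, _]

6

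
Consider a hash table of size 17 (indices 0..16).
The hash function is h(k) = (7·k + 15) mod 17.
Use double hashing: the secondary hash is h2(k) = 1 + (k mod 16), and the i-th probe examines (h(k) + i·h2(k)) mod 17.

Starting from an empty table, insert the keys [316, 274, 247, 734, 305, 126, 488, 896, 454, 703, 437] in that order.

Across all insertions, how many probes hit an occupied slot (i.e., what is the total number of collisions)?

3

316 hashes to 0; slot 0 is free → place at 0.
274 hashes to 12; slot 12 is free → place at 12.
247 hashes to 10; slot 10 is free → place at 10.
734 hashes to 2; slot 2 is free → place at 2.
305 hashes to 8; slot 8 is free → place at 8.
126 hashes to 13; slot 13 is free → place at 13.
488 hashes to 14; slot 14 is free → place at 14.
896 hashes to 14, h2=1; 14 taken → place at 15.
454 hashes to 14, h2=7; 14 taken → place at 4.
703 hashes to 6; slot 6 is free → place at 6.
437 hashes to 14, h2=6; 14 taken → place at 3.
Table: [316, ∅, 734, 437, 454, ∅, 703, ∅, 305, ∅, 247, ∅, 274, 126, 488, 896, ∅]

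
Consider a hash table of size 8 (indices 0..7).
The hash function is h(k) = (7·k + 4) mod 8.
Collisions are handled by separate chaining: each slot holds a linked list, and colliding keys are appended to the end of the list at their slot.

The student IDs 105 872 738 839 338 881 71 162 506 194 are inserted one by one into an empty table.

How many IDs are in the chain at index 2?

5

105 → bucket 3
872 → bucket 4
738 → bucket 2
839 → bucket 5
338 → bucket 2 (collision)
881 → bucket 3 (collision)
71 → bucket 5 (collision)
162 → bucket 2 (collision)
506 → bucket 2 (collision)
194 → bucket 2 (collision)
Final buckets:
0: .
1: .
2: 738 -> 338 -> 162 -> 506 -> 194
3: 105 -> 881
4: 872
5: 839 -> 71
6: .
7: .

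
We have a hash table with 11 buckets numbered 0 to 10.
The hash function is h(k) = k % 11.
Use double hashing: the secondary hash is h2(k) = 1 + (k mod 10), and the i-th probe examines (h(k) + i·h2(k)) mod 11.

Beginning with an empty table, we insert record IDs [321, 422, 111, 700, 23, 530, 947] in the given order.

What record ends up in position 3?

Insert 321: h=2, slot 2 empty -> index 2.
Insert 422: h=4, slot 4 empty -> index 4.
Insert 111: h=1, slot 1 empty -> index 1.
Insert 700: h=7, slot 7 empty -> index 7.
Insert 23: h=1, h2=4, slot 1 occupied -> index 5.
Insert 530: h=2, h2=1, slot 2 occupied -> index 3.
Insert 947: h=1, h2=8, slot 1 occupied -> index 9.
Table: [., 111, 321, 530, 422, 23, ., 700, ., 947, .]

530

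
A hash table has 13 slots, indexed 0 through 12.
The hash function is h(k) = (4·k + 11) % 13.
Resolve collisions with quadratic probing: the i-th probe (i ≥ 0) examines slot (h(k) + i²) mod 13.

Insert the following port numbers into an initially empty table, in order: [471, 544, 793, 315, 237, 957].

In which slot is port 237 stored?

6

471: h=10 → slot 10
544: h=3 → slot 3
793: h=11 → slot 11
315: h=10, probe 10,11,1 → slot 1
237: h=10, probe 10,11,1,6 → slot 6
957: h=4 → slot 4
Table: [—, 315, —, 544, 957, —, 237, —, —, —, 471, 793, —]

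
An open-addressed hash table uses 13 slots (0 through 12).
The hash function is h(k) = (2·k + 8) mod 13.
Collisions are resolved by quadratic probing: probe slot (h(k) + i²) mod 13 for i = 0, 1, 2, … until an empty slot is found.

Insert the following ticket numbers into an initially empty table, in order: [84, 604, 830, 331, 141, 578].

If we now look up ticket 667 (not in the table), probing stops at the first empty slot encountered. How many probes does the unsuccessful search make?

4

Insert 84: h=7, slot 7 empty => index 7.
Insert 604: h=7, slot 7 occupied => index 8.
Insert 830: h=4, slot 4 empty => index 4.
Insert 331: h=7, slots 7,8 occupied => index 11.
Insert 141: h=4, slot 4 occupied => index 5.
Insert 578: h=7, slots 7,8,11 occupied => index 3.
Table: [∅, ∅, ∅, 578, 830, 141, ∅, 84, 604, ∅, ∅, 331, ∅]
Lookup 667: h=3, probe 3,4,7,12 → slot 12 empty, not found.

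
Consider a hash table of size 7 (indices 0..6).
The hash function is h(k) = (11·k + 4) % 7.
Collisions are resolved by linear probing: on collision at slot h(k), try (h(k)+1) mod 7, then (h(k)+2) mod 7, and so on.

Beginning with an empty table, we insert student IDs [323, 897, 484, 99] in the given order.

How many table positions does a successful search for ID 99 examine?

4

Insert 323: h=1, slot 1 empty → index 1.
Insert 897: h=1, slot 1 occupied → index 2.
Insert 484: h=1, slots 1,2 occupied → index 3.
Insert 99: h=1, slots 1,2,3 occupied → index 4.
Table: [_, 323, 897, 484, 99, _, _]
Lookup 99: h=1, probe 1,2,3,4 → found at 4.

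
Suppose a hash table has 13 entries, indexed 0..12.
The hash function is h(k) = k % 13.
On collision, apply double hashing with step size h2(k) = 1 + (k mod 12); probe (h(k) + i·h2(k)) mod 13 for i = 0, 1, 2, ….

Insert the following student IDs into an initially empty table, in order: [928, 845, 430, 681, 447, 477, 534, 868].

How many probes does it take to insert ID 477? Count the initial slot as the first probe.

928 hashes to 5; slot 5 is free → place at 5.
845 hashes to 0; slot 0 is free → place at 0.
430 hashes to 1; slot 1 is free → place at 1.
681 hashes to 5, h2=10; 5 taken → place at 2.
447 hashes to 5, h2=4; 5 taken → place at 9.
477 hashes to 9, h2=10; 9 taken → place at 6.
534 hashes to 1, h2=7; 1 taken → place at 8.
868 hashes to 10; slot 10 is free → place at 10.
Table: [845, 430, 681, _, _, 928, 477, _, 534, 447, 868, _, _]

2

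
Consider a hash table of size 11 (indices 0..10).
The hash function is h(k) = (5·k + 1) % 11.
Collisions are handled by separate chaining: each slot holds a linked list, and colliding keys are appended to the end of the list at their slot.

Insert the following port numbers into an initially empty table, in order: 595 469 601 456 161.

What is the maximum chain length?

3

Insert 595: h=6, bucket 6 empty -> new chain.
Insert 469: h=3, bucket 3 empty -> new chain.
Insert 601: h=3, bucket 3 nonempty -> append to chain.
Insert 456: h=4, bucket 4 empty -> new chain.
Insert 161: h=3, bucket 3 nonempty -> append to chain.
Final buckets:
0: .
1: .
2: .
3: 469 -> 601 -> 161
4: 456
5: .
6: 595
7: .
8: .
9: .
10: .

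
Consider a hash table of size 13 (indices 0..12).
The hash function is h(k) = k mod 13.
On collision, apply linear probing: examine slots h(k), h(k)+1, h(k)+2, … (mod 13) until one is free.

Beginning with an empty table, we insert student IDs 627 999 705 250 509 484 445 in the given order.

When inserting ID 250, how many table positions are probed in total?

627 hashes to 3; slot 3 is free -> place at 3.
999 hashes to 11; slot 11 is free -> place at 11.
705 hashes to 3; 3 taken -> place at 4.
250 hashes to 3; 3,4 taken -> place at 5.
509 hashes to 2; slot 2 is free -> place at 2.
484 hashes to 3; 3,4,5 taken -> place at 6.
445 hashes to 3; 3,4,5,6 taken -> place at 7.
Table: [∅, ∅, 509, 627, 705, 250, 484, 445, ∅, ∅, ∅, 999, ∅]

3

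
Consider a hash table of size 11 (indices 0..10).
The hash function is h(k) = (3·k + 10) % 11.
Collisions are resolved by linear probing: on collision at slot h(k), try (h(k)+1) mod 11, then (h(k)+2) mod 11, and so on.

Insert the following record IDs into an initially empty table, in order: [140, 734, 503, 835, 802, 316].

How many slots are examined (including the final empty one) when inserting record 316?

4

140 hashes to 1; slot 1 is free => place at 1.
734 hashes to 1; 1 taken => place at 2.
503 hashes to 1; 1,2 taken => place at 3.
835 hashes to 7; slot 7 is free => place at 7.
802 hashes to 7; 7 taken => place at 8.
316 hashes to 1; 1,2,3 taken => place at 4.
Table: [., 140, 734, 503, 316, ., ., 835, 802, ., .]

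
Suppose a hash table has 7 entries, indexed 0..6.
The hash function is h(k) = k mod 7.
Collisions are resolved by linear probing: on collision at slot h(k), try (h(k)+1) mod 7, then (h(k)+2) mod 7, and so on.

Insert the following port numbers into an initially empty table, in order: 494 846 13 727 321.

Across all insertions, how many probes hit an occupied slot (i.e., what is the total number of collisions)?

6

Insert 494: h=4, slot 4 empty => index 4.
Insert 846: h=6, slot 6 empty => index 6.
Insert 13: h=6, slot 6 occupied => index 0.
Insert 727: h=6, slots 6,0 occupied => index 1.
Insert 321: h=6, slots 6,0,1 occupied => index 2.
Table: [13, 727, 321, ., 494, ., 846]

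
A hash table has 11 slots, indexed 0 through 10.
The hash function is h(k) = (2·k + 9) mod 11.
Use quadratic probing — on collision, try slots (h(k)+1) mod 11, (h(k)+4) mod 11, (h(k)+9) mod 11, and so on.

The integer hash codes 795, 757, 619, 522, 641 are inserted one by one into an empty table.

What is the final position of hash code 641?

Insert 795: h=4, slot 4 empty -> index 4.
Insert 757: h=5, slot 5 empty -> index 5.
Insert 619: h=4, slots 4,5 occupied -> index 8.
Insert 522: h=8, slot 8 occupied -> index 9.
Insert 641: h=4, slots 4,5,8 occupied -> index 2.
Table: [-, -, 641, -, 795, 757, -, -, 619, 522, -]

2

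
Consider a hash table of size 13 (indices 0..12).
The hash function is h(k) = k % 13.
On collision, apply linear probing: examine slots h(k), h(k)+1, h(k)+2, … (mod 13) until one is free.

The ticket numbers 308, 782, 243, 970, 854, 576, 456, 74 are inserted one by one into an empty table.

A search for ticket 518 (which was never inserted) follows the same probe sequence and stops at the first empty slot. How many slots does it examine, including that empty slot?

3

308: h=9 => slot 9
782: h=2 => slot 2
243: h=9, probe 9,10 => slot 10
970: h=8 => slot 8
854: h=9, probe 9,10,11 => slot 11
576: h=4 => slot 4
456: h=1 => slot 1
74: h=9, probe 9,10,11,12 => slot 12
Table: [-, 456, 782, -, 576, -, -, -, 970, 308, 243, 854, 74]
Lookup 518: h=11, probe 11,12,0 → slot 0 empty, not found.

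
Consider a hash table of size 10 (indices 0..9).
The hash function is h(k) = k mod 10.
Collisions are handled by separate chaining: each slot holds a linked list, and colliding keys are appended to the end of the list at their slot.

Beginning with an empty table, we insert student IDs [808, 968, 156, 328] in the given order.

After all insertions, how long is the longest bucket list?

3

808 -> bucket 8
968 -> bucket 8 (collision)
156 -> bucket 6
328 -> bucket 8 (collision)
Final buckets:
0: ∅
1: ∅
2: ∅
3: ∅
4: ∅
5: ∅
6: 156
7: ∅
8: 808 -> 968 -> 328
9: ∅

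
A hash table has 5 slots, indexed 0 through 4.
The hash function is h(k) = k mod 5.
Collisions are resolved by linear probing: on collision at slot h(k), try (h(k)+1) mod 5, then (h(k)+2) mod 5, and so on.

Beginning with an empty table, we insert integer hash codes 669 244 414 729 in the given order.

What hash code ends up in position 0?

244

669: h=4 → slot 4
244: h=4, probe 4,0 → slot 0
414: h=4, probe 4,0,1 → slot 1
729: h=4, probe 4,0,1,2 → slot 2
Table: [244, 414, 729, ∅, 669]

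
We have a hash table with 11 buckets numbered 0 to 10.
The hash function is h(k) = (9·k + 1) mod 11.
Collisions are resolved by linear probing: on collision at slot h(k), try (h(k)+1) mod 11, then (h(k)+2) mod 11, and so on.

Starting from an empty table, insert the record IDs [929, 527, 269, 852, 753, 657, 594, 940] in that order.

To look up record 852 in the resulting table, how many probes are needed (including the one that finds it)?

4

929: h=2 -> slot 2
527: h=3 -> slot 3
269: h=2, probe 2,3,4 -> slot 4
852: h=2, probe 2,3,4,5 -> slot 5
753: h=2, probe 2,3,4,5,6 -> slot 6
657: h=7 -> slot 7
594: h=1 -> slot 1
940: h=2, probe 2,3,4,5,6,7,8 -> slot 8
Table: [-, 594, 929, 527, 269, 852, 753, 657, 940, -, -]
Lookup 852: h=2, probe 2,3,4,5 → found at 5.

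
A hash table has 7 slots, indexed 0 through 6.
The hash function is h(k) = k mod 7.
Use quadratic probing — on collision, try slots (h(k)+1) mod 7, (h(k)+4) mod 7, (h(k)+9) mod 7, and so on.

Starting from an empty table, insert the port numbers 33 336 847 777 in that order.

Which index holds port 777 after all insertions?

4

Insert 33: h=5, slot 5 empty => index 5.
Insert 336: h=0, slot 0 empty => index 0.
Insert 847: h=0, slot 0 occupied => index 1.
Insert 777: h=0, slots 0,1 occupied => index 4.
Table: [336, 847, ∅, ∅, 777, 33, ∅]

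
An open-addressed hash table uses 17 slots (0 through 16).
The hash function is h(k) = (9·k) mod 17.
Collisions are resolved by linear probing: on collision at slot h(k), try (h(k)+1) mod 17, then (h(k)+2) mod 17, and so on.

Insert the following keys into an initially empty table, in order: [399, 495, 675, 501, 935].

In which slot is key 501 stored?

399 hashes to 4; slot 4 is free → place at 4.
495 hashes to 1; slot 1 is free → place at 1.
675 hashes to 6; slot 6 is free → place at 6.
501 hashes to 4; 4 taken → place at 5.
935 hashes to 0; slot 0 is free → place at 0.
Table: [935, 495, ., ., 399, 501, 675, ., ., ., ., ., ., ., ., ., .]

5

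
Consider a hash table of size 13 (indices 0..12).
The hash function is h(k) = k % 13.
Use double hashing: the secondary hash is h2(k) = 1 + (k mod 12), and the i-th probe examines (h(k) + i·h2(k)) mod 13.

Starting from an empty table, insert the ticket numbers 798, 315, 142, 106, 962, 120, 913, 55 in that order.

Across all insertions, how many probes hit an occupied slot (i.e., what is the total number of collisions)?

4

Insert 798: h=5, slot 5 empty → index 5.
Insert 315: h=3, slot 3 empty → index 3.
Insert 142: h=12, slot 12 empty → index 12.
Insert 106: h=2, slot 2 empty → index 2.
Insert 962: h=0, slot 0 empty → index 0.
Insert 120: h=3, h2=1, slot 3 occupied → index 4.
Insert 913: h=3, h2=2, slots 3,5 occupied → index 7.
Insert 55: h=3, h2=8, slot 3 occupied → index 11.
Table: [962, _, 106, 315, 120, 798, _, 913, _, _, _, 55, 142]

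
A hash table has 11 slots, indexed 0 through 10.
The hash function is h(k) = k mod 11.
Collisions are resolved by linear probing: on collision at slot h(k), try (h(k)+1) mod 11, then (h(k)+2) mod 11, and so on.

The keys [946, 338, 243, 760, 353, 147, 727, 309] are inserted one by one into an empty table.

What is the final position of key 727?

946 hashes to 0; slot 0 is free → place at 0.
338 hashes to 8; slot 8 is free → place at 8.
243 hashes to 1; slot 1 is free → place at 1.
760 hashes to 1; 1 taken → place at 2.
353 hashes to 1; 1,2 taken → place at 3.
147 hashes to 4; slot 4 is free → place at 4.
727 hashes to 1; 1,2,3,4 taken → place at 5.
309 hashes to 1; 1,2,3,4,5 taken → place at 6.
Table: [946, 243, 760, 353, 147, 727, 309, -, 338, -, -]

5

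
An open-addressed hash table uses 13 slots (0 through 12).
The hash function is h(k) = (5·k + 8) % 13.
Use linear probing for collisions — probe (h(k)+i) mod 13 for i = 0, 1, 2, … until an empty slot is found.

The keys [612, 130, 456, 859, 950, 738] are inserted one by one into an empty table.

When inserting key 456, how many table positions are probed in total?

612: h=0 → slot 0
130: h=8 → slot 8
456: h=0, probe 0,1 → slot 1
859: h=0, probe 0,1,2 → slot 2
950: h=0, probe 0,1,2,3 → slot 3
738: h=6 → slot 6
Table: [612, 456, 859, 950, ., ., 738, ., 130, ., ., ., .]

2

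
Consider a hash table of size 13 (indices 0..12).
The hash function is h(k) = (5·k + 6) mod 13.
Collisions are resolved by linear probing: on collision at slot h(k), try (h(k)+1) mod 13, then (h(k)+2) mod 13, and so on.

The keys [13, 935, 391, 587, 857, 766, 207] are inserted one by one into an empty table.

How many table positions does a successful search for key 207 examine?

5

13 hashes to 6; slot 6 is free => place at 6.
935 hashes to 1; slot 1 is free => place at 1.
391 hashes to 11; slot 11 is free => place at 11.
587 hashes to 3; slot 3 is free => place at 3.
857 hashes to 1; 1 taken => place at 2.
766 hashes to 1; 1,2,3 taken => place at 4.
207 hashes to 1; 1,2,3,4 taken => place at 5.
Table: [—, 935, 857, 587, 766, 207, 13, —, —, —, —, 391, —]
Lookup 207: h=1, probe 1,2,3,4,5 → found at 5.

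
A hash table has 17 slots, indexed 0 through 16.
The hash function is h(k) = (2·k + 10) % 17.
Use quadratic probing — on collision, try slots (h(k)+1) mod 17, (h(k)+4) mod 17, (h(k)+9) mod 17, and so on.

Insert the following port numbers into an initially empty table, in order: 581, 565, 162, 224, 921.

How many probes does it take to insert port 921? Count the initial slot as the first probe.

3

581: h=16 => slot 16
565: h=1 => slot 1
162: h=11 => slot 11
224: h=16, probe 16,0 => slot 0
921: h=16, probe 16,0,3 => slot 3
Table: [224, 565, -, 921, -, -, -, -, -, -, -, 162, -, -, -, -, 581]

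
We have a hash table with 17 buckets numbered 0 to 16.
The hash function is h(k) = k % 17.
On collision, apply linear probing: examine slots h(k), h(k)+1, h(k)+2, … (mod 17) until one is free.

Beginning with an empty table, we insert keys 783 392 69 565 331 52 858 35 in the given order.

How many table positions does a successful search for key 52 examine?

Insert 783: h=1, slot 1 empty -> index 1.
Insert 392: h=1, slot 1 occupied -> index 2.
Insert 69: h=1, slots 1,2 occupied -> index 3.
Insert 565: h=4, slot 4 empty -> index 4.
Insert 331: h=8, slot 8 empty -> index 8.
Insert 52: h=1, slots 1,2,3,4 occupied -> index 5.
Insert 858: h=8, slot 8 occupied -> index 9.
Insert 35: h=1, slots 1,2,3,4,5 occupied -> index 6.
Table: [_, 783, 392, 69, 565, 52, 35, _, 331, 858, _, _, _, _, _, _, _]
Lookup 52: h=1, probe 1,2,3,4,5 → found at 5.

5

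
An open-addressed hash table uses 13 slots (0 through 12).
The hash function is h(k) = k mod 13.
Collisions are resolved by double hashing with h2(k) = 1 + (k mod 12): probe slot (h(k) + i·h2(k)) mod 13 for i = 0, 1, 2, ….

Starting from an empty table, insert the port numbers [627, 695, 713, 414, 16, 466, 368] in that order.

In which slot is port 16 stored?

Insert 627: h=3, slot 3 empty → index 3.
Insert 695: h=6, slot 6 empty → index 6.
Insert 713: h=11, slot 11 empty → index 11.
Insert 414: h=11, h2=7, slot 11 occupied → index 5.
Insert 16: h=3, h2=5, slot 3 occupied → index 8.
Insert 466: h=11, h2=11, slot 11 occupied → index 9.
Insert 368: h=4, slot 4 empty → index 4.
Table: [∅, ∅, ∅, 627, 368, 414, 695, ∅, 16, 466, ∅, 713, ∅]

8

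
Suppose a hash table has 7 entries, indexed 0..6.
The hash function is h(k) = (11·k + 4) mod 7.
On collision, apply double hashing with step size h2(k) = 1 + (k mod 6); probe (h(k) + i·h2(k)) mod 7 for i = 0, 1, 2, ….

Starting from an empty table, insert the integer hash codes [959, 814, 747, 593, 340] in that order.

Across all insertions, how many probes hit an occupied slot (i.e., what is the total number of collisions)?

1

959 hashes to 4; slot 4 is free -> place at 4.
814 hashes to 5; slot 5 is free -> place at 5.
747 hashes to 3; slot 3 is free -> place at 3.
593 hashes to 3, h2=6; 3 taken -> place at 2.
340 hashes to 6; slot 6 is free -> place at 6.
Table: [_, _, 593, 747, 959, 814, 340]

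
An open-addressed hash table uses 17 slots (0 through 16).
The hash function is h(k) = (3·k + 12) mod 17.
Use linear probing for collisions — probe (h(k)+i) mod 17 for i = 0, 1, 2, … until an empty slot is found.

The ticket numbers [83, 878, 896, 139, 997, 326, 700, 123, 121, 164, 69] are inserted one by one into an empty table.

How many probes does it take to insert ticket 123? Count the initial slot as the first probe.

83: h=6 => slot 6
878: h=11 => slot 11
896: h=14 => slot 14
139: h=4 => slot 4
997: h=11, probe 11,12 => slot 12
326: h=4, probe 4,5 => slot 5
700: h=4, probe 4,5,6,7 => slot 7
123: h=7, probe 7,8 => slot 8
121: h=1 => slot 1
164: h=11, probe 11,12,13 => slot 13
69: h=15 => slot 15
Table: [., 121, ., ., 139, 326, 83, 700, 123, ., ., 878, 997, 164, 896, 69, .]

2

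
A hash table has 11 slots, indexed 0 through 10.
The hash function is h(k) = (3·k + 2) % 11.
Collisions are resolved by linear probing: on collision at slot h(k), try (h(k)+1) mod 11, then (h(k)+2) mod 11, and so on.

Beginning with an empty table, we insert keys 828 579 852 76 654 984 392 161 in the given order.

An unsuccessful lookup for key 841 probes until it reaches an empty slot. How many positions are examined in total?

4

828 hashes to 0; slot 0 is free => place at 0.
579 hashes to 1; slot 1 is free => place at 1.
852 hashes to 6; slot 6 is free => place at 6.
76 hashes to 10; slot 10 is free => place at 10.
654 hashes to 6; 6 taken => place at 7.
984 hashes to 6; 6,7 taken => place at 8.
392 hashes to 1; 1 taken => place at 2.
161 hashes to 1; 1,2 taken => place at 3.
Table: [828, 579, 392, 161, _, _, 852, 654, 984, _, 76]
Lookup 841: h=6, probe 6,7,8,9 → slot 9 empty, not found.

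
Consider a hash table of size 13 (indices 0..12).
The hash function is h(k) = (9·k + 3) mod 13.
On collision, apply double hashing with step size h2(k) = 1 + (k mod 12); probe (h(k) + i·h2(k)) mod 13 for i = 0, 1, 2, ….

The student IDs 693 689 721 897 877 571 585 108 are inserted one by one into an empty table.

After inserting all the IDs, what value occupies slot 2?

571

693: h=0 => slot 0
689: h=3 => slot 3
721: h=5 => slot 5
897: h=3, h2=10, probe 3,0,10 => slot 10
877: h=5, h2=2, probe 5,7 => slot 7
571: h=7, h2=8, probe 7,2 => slot 2
585: h=3, h2=10, probe 3,0,10,7,4 => slot 4
108: h=0, h2=1, probe 0,1 => slot 1
Table: [693, 108, 571, 689, 585, 721, ∅, 877, ∅, ∅, 897, ∅, ∅]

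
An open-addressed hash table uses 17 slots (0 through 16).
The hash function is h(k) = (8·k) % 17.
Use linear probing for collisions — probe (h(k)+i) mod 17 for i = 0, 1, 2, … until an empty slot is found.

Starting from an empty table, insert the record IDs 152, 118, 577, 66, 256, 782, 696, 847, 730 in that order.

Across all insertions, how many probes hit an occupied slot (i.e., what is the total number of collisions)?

Insert 152: h=9, slot 9 empty -> index 9.
Insert 118: h=9, slot 9 occupied -> index 10.
Insert 577: h=9, slots 9,10 occupied -> index 11.
Insert 66: h=1, slot 1 empty -> index 1.
Insert 256: h=8, slot 8 empty -> index 8.
Insert 782: h=0, slot 0 empty -> index 0.
Insert 696: h=9, slots 9,10,11 occupied -> index 12.
Insert 847: h=10, slots 10,11,12 occupied -> index 13.
Insert 730: h=9, slots 9,10,11,12,13 occupied -> index 14.
Table: [782, 66, ∅, ∅, ∅, ∅, ∅, ∅, 256, 152, 118, 577, 696, 847, 730, ∅, ∅]

14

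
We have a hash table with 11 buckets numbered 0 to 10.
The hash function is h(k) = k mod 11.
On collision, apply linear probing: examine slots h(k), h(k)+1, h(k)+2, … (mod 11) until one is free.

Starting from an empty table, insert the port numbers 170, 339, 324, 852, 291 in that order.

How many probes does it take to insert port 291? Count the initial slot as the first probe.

4

170: h=5 => slot 5
339: h=9 => slot 9
324: h=5, probe 5,6 => slot 6
852: h=5, probe 5,6,7 => slot 7
291: h=5, probe 5,6,7,8 => slot 8
Table: [-, -, -, -, -, 170, 324, 852, 291, 339, -]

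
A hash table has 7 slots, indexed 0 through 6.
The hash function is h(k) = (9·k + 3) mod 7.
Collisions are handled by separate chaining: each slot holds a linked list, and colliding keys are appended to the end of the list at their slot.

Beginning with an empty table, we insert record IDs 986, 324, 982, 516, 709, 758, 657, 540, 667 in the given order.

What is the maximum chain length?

5

986 → bucket 1
324 → bucket 0
982 → bucket 0 (collision)
516 → bucket 6
709 → bucket 0 (collision)
758 → bucket 0 (collision)
657 → bucket 1 (collision)
540 → bucket 5
667 → bucket 0 (collision)
Final buckets:
0: 324 -> 982 -> 709 -> 758 -> 667
1: 986 -> 657
2: _
3: _
4: _
5: 540
6: 516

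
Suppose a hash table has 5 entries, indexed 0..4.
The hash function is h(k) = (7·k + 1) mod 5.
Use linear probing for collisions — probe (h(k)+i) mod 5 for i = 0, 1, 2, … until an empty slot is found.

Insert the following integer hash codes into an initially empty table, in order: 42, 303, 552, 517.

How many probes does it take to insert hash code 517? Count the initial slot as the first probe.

4

42 hashes to 0; slot 0 is free => place at 0.
303 hashes to 2; slot 2 is free => place at 2.
552 hashes to 0; 0 taken => place at 1.
517 hashes to 0; 0,1,2 taken => place at 3.
Table: [42, 552, 303, 517, _]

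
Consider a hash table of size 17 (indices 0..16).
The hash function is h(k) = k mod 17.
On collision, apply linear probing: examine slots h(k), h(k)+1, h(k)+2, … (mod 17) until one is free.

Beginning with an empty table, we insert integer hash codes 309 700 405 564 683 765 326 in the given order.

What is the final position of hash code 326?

Insert 309: h=3, slot 3 empty -> index 3.
Insert 700: h=3, slot 3 occupied -> index 4.
Insert 405: h=14, slot 14 empty -> index 14.
Insert 564: h=3, slots 3,4 occupied -> index 5.
Insert 683: h=3, slots 3,4,5 occupied -> index 6.
Insert 765: h=0, slot 0 empty -> index 0.
Insert 326: h=3, slots 3,4,5,6 occupied -> index 7.
Table: [765, -, -, 309, 700, 564, 683, 326, -, -, -, -, -, -, 405, -, -]

7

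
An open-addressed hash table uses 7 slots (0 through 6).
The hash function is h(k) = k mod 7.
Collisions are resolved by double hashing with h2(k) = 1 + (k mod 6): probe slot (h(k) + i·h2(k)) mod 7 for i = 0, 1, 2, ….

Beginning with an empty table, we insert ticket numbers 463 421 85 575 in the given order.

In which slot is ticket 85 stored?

5

463: h=1 -> slot 1
421: h=1, h2=2, probe 1,3 -> slot 3
85: h=1, h2=2, probe 1,3,5 -> slot 5
575: h=1, h2=6, probe 1,0 -> slot 0
Table: [575, 463, ∅, 421, ∅, 85, ∅]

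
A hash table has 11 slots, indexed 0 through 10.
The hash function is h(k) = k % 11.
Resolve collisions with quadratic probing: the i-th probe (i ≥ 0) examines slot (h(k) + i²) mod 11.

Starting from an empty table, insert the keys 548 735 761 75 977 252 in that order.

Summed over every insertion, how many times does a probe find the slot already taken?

9

548: h=9 => slot 9
735: h=9, probe 9,10 => slot 10
761: h=2 => slot 2
75: h=9, probe 9,10,2,7 => slot 7
977: h=9, probe 9,10,2,7,3 => slot 3
252: h=10, probe 10,0 => slot 0
Table: [252, -, 761, 977, -, -, -, 75, -, 548, 735]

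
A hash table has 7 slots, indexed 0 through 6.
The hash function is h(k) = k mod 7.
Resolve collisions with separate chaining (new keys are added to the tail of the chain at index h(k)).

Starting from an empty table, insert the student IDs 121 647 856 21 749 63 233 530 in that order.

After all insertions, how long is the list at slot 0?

3

Insert 121: h=2, bucket 2 empty → new chain.
Insert 647: h=3, bucket 3 empty → new chain.
Insert 856: h=2, bucket 2 nonempty → append to chain.
Insert 21: h=0, bucket 0 empty → new chain.
Insert 749: h=0, bucket 0 nonempty → append to chain.
Insert 63: h=0, bucket 0 nonempty → append to chain.
Insert 233: h=2, bucket 2 nonempty → append to chain.
Insert 530: h=5, bucket 5 empty → new chain.
Final buckets:
0: 21 -> 749 -> 63
1: .
2: 121 -> 856 -> 233
3: 647
4: .
5: 530
6: .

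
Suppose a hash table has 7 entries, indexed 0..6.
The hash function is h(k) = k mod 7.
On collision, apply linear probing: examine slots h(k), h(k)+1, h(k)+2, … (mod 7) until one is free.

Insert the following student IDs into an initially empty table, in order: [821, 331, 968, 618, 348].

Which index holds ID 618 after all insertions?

821: h=2 → slot 2
331: h=2, probe 2,3 → slot 3
968: h=2, probe 2,3,4 → slot 4
618: h=2, probe 2,3,4,5 → slot 5
348: h=5, probe 5,6 → slot 6
Table: [., ., 821, 331, 968, 618, 348]

5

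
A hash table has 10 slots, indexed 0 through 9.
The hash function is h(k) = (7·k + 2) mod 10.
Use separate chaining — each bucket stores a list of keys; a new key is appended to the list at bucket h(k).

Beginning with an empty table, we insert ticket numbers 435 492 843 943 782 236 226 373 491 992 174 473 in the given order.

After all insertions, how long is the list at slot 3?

435 -> bucket 7
492 -> bucket 6
843 -> bucket 3
943 -> bucket 3 (collision)
782 -> bucket 6 (collision)
236 -> bucket 4
226 -> bucket 4 (collision)
373 -> bucket 3 (collision)
491 -> bucket 9
992 -> bucket 6 (collision)
174 -> bucket 0
473 -> bucket 3 (collision)
Final buckets:
0: 174
1: -
2: -
3: 843 -> 943 -> 373 -> 473
4: 236 -> 226
5: -
6: 492 -> 782 -> 992
7: 435
8: -
9: 491

4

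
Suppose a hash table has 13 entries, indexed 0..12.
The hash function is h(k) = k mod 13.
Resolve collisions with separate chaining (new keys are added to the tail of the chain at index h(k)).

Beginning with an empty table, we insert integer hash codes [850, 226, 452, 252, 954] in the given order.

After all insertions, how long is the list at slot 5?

850 -> bucket 5
226 -> bucket 5 (collision)
452 -> bucket 10
252 -> bucket 5 (collision)
954 -> bucket 5 (collision)
Final buckets:
0: -
1: -
2: -
3: -
4: -
5: 850 -> 226 -> 252 -> 954
6: -
7: -
8: -
9: -
10: 452
11: -
12: -

4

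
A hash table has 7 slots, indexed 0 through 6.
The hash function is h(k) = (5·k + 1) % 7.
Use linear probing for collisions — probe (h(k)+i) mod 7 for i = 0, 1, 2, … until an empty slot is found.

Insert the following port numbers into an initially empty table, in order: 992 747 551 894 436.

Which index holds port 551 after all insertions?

0

992: h=5 → slot 5
747: h=5, probe 5,6 → slot 6
551: h=5, probe 5,6,0 → slot 0
894: h=5, probe 5,6,0,1 → slot 1
436: h=4 → slot 4
Table: [551, 894, ∅, ∅, 436, 992, 747]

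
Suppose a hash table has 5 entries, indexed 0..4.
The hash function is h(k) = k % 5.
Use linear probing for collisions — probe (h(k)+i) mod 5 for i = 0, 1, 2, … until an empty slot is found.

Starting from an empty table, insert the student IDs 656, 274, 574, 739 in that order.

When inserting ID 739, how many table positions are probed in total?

656: h=1 → slot 1
274: h=4 → slot 4
574: h=4, probe 4,0 → slot 0
739: h=4, probe 4,0,1,2 → slot 2
Table: [574, 656, 739, _, 274]

4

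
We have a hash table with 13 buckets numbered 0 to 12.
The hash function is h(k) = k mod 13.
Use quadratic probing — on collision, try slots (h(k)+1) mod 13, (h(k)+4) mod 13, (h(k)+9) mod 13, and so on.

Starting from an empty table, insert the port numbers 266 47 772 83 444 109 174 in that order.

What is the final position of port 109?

1

266: h=6 -> slot 6
47: h=8 -> slot 8
772: h=5 -> slot 5
83: h=5, probe 5,6,9 -> slot 9
444: h=2 -> slot 2
109: h=5, probe 5,6,9,1 -> slot 1
174: h=5, probe 5,6,9,1,8,4 -> slot 4
Table: [_, 109, 444, _, 174, 772, 266, _, 47, 83, _, _, _]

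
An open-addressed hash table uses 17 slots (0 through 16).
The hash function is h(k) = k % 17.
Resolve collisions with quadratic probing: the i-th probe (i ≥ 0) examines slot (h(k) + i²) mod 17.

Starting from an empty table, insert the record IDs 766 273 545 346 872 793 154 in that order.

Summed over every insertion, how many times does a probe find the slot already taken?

766 hashes to 1; slot 1 is free -> place at 1.
273 hashes to 1; 1 taken -> place at 2.
545 hashes to 1; 1,2 taken -> place at 5.
346 hashes to 6; slot 6 is free -> place at 6.
872 hashes to 5; 5,6 taken -> place at 9.
793 hashes to 11; slot 11 is free -> place at 11.
154 hashes to 1; 1,2,5 taken -> place at 10.
Table: [—, 766, 273, —, —, 545, 346, —, —, 872, 154, 793, —, —, —, —, —]

8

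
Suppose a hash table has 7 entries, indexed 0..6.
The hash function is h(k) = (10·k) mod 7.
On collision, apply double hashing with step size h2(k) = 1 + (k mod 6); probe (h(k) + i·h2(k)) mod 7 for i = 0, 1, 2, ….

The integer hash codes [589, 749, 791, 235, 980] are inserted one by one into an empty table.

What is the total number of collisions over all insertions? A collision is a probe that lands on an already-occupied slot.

4

Insert 589: h=3, slot 3 empty -> index 3.
Insert 749: h=0, slot 0 empty -> index 0.
Insert 791: h=0, h2=6, slot 0 occupied -> index 6.
Insert 235: h=5, slot 5 empty -> index 5.
Insert 980: h=0, h2=3, slots 0,3,6 occupied -> index 2.
Table: [749, ., 980, 589, ., 235, 791]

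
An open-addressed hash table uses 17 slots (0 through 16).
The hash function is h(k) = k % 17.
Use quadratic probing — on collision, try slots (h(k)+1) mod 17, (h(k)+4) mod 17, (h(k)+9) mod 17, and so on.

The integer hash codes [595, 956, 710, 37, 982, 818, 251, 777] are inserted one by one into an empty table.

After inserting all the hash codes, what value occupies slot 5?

Insert 595: h=0, slot 0 empty -> index 0.
Insert 956: h=4, slot 4 empty -> index 4.
Insert 710: h=13, slot 13 empty -> index 13.
Insert 37: h=3, slot 3 empty -> index 3.
Insert 982: h=13, slot 13 occupied -> index 14.
Insert 818: h=2, slot 2 empty -> index 2.
Insert 251: h=13, slots 13,14,0 occupied -> index 5.
Insert 777: h=12, slot 12 empty -> index 12.
Table: [595, ., 818, 37, 956, 251, ., ., ., ., ., ., 777, 710, 982, ., .]

251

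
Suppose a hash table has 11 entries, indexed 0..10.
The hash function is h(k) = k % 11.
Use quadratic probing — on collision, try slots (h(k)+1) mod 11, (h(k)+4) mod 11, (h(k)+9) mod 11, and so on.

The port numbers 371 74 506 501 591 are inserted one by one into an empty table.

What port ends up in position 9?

Insert 371: h=8, slot 8 empty => index 8.
Insert 74: h=8, slot 8 occupied => index 9.
Insert 506: h=0, slot 0 empty => index 0.
Insert 501: h=6, slot 6 empty => index 6.
Insert 591: h=8, slots 8,9 occupied => index 1.
Table: [506, 591, —, —, —, —, 501, —, 371, 74, —]

74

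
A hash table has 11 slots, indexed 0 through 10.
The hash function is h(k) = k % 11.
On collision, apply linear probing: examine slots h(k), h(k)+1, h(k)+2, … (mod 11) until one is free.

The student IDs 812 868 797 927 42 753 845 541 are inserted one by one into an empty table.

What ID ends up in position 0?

812: h=9 => slot 9
868: h=10 => slot 10
797: h=5 => slot 5
927: h=3 => slot 3
42: h=9, probe 9,10,0 => slot 0
753: h=5, probe 5,6 => slot 6
845: h=9, probe 9,10,0,1 => slot 1
541: h=2 => slot 2
Table: [42, 845, 541, 927, —, 797, 753, —, —, 812, 868]

42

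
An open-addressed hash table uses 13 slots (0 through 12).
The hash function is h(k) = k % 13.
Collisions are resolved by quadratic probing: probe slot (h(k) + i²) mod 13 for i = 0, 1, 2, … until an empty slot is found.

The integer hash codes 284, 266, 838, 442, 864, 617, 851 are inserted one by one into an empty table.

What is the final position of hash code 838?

7

284 hashes to 11; slot 11 is free => place at 11.
266 hashes to 6; slot 6 is free => place at 6.
838 hashes to 6; 6 taken => place at 7.
442 hashes to 0; slot 0 is free => place at 0.
864 hashes to 6; 6,7 taken => place at 10.
617 hashes to 6; 6,7,10 taken => place at 2.
851 hashes to 6; 6,7,10,2 taken => place at 9.
Table: [442, ., 617, ., ., ., 266, 838, ., 851, 864, 284, .]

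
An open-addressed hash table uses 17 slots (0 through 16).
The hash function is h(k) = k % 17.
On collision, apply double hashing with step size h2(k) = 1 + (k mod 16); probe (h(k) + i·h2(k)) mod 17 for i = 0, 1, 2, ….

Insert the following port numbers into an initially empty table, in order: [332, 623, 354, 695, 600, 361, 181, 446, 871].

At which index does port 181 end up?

0

332: h=9 => slot 9
623: h=11 => slot 11
354: h=14 => slot 14
695: h=15 => slot 15
600: h=5 => slot 5
361: h=4 => slot 4
181: h=11, h2=6, probe 11,0 => slot 0
446: h=4, h2=15, probe 4,2 => slot 2
871: h=4, h2=8, probe 4,12 => slot 12
Table: [181, -, 446, -, 361, 600, -, -, -, 332, -, 623, 871, -, 354, 695, -]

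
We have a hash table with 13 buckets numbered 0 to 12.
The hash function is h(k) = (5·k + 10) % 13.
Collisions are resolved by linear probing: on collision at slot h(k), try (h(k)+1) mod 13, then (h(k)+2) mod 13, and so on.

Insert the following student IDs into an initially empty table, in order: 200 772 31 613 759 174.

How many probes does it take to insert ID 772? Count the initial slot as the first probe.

200: h=9 → slot 9
772: h=9, probe 9,10 → slot 10
31: h=9, probe 9,10,11 → slot 11
613: h=7 → slot 7
759: h=9, probe 9,10,11,12 → slot 12
174: h=9, probe 9,10,11,12,0 → slot 0
Table: [174, ∅, ∅, ∅, ∅, ∅, ∅, 613, ∅, 200, 772, 31, 759]

2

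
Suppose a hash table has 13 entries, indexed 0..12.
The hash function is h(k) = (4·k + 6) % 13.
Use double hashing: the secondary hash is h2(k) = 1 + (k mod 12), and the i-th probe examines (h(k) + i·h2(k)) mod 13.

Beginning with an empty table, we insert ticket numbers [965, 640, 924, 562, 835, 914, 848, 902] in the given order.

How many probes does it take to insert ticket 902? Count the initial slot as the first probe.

965 hashes to 5; slot 5 is free → place at 5.
640 hashes to 5, h2=5; 5 taken → place at 10.
924 hashes to 10, h2=1; 10 taken → place at 11.
562 hashes to 5, h2=11; 5 taken → place at 3.
835 hashes to 5, h2=8; 5 taken → place at 0.
914 hashes to 9; slot 9 is free → place at 9.
848 hashes to 5, h2=9; 5 taken → place at 1.
902 hashes to 0, h2=3; 0,3 taken → place at 6.
Table: [835, 848, ., 562, ., 965, 902, ., ., 914, 640, 924, .]

3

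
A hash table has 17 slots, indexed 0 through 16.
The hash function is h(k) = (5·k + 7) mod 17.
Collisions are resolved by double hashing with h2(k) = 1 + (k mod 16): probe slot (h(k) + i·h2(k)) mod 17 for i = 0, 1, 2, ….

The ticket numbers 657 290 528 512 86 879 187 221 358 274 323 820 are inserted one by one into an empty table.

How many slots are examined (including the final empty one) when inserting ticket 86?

657: h=11 => slot 11
290: h=12 => slot 12
528: h=12, h2=1, probe 12,13 => slot 13
512: h=0 => slot 0
86: h=12, h2=7, probe 12,2 => slot 2
879: h=16 => slot 16
187: h=7 => slot 7
221: h=7, h2=14, probe 7,4 => slot 4
358: h=12, h2=7, probe 12,2,9 => slot 9
274: h=0, h2=3, probe 0,3 => slot 3
323: h=7, h2=4, probe 7,11,15 => slot 15
820: h=10 => slot 10
Table: [512, _, 86, 274, 221, _, _, 187, _, 358, 820, 657, 290, 528, _, 323, 879]

2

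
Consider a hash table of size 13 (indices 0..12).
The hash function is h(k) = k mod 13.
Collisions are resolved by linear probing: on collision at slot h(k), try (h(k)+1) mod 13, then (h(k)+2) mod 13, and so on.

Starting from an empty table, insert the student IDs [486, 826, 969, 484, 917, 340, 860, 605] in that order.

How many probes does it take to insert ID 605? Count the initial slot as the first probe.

486 hashes to 5; slot 5 is free => place at 5.
826 hashes to 7; slot 7 is free => place at 7.
969 hashes to 7; 7 taken => place at 8.
484 hashes to 3; slot 3 is free => place at 3.
917 hashes to 7; 7,8 taken => place at 9.
340 hashes to 2; slot 2 is free => place at 2.
860 hashes to 2; 2,3 taken => place at 4.
605 hashes to 7; 7,8,9 taken => place at 10.
Table: [-, -, 340, 484, 860, 486, -, 826, 969, 917, 605, -, -]

4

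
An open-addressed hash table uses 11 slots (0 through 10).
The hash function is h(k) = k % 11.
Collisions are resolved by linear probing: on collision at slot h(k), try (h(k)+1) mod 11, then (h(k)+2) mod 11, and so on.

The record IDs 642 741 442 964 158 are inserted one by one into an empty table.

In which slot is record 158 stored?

Insert 642: h=4, slot 4 empty → index 4.
Insert 741: h=4, slot 4 occupied → index 5.
Insert 442: h=2, slot 2 empty → index 2.
Insert 964: h=7, slot 7 empty → index 7.
Insert 158: h=4, slots 4,5 occupied → index 6.
Table: [∅, ∅, 442, ∅, 642, 741, 158, 964, ∅, ∅, ∅]

6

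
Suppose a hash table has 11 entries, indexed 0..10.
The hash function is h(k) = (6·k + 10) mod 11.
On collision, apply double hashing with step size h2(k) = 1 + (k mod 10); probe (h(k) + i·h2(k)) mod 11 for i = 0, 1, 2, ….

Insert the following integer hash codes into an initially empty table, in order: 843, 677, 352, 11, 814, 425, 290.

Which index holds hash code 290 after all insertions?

5

843 hashes to 8; slot 8 is free → place at 8.
677 hashes to 2; slot 2 is free → place at 2.
352 hashes to 10; slot 10 is free → place at 10.
11 hashes to 10, h2=2; 10 taken → place at 1.
814 hashes to 10, h2=5; 10 taken → place at 4.
425 hashes to 8, h2=6; 8 taken → place at 3.
290 hashes to 1, h2=1; 1,2,3,4 taken → place at 5.
Table: [—, 11, 677, 425, 814, 290, —, —, 843, —, 352]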